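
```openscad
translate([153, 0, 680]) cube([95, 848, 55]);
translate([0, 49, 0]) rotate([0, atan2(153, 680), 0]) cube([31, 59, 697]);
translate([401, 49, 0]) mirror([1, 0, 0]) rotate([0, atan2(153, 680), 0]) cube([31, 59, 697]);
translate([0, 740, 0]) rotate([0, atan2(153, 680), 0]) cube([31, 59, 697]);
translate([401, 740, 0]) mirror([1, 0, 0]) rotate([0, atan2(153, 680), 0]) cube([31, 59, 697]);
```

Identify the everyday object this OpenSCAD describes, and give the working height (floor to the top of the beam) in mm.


A sawhorse. The overall height is 735 mm.

A beam across two mirrored pairs of raked legs — a sawhorse. The beam's underside is at z = 680 (matching the legs' vertical rise in atan2(153, 680)) and the beam is 55 mm tall, so its top is at 680 + 55 = 735 mm. The raked legs top out at the beam's underside, so that is the highest point.


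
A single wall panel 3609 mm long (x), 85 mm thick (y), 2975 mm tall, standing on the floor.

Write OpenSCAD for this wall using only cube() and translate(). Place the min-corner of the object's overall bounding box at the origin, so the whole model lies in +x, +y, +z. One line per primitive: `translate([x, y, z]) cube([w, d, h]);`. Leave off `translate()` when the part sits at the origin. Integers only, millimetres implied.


cube([3609, 85, 2975]);


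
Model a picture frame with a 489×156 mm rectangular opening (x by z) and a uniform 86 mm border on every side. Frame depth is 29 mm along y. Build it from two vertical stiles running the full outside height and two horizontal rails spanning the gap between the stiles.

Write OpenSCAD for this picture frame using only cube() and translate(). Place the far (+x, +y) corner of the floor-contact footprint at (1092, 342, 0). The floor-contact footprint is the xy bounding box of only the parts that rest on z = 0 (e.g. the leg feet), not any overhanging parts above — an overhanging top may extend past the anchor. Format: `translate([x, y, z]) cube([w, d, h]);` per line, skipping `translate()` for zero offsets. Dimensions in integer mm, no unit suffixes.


translate([431, 313, 0]) cube([86, 29, 328]);
translate([1006, 313, 0]) cube([86, 29, 328]);
translate([517, 313, 0]) cube([489, 29, 86]);
translate([517, 313, 242]) cube([489, 29, 86]);


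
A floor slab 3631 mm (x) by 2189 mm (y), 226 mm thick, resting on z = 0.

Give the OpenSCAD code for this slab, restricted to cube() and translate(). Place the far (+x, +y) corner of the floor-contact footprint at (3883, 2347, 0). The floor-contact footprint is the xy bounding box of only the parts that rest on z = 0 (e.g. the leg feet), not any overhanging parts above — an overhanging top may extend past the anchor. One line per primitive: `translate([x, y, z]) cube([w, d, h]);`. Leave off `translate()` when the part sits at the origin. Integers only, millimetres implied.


translate([252, 158, 0]) cube([3631, 2189, 226]);


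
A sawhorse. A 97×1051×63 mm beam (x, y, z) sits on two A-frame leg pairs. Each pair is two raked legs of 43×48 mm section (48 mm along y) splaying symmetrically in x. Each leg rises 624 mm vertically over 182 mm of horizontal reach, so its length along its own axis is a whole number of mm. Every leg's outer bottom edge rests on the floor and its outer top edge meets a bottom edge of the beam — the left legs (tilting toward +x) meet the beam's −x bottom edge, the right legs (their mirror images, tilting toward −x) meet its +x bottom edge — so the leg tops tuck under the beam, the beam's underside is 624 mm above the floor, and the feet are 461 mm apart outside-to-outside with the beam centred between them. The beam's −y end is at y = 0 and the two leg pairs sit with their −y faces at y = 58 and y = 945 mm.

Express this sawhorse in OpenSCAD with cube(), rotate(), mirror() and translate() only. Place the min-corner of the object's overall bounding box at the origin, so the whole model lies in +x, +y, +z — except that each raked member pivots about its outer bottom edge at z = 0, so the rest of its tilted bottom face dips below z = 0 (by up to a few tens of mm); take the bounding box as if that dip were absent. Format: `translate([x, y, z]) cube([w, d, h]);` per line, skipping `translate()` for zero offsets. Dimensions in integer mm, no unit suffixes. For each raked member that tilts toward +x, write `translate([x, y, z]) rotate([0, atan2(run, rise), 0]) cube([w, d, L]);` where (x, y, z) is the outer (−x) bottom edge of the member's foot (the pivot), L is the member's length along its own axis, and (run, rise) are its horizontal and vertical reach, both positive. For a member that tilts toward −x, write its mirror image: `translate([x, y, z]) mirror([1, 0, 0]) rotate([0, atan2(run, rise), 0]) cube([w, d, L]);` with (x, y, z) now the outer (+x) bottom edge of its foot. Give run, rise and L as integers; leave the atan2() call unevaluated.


translate([182, 0, 624]) cube([97, 1051, 63]);
translate([0, 58, 0]) rotate([0, atan2(182, 624), 0]) cube([43, 48, 650]);
translate([461, 58, 0]) mirror([1, 0, 0]) rotate([0, atan2(182, 624), 0]) cube([43, 48, 650]);
translate([0, 945, 0]) rotate([0, atan2(182, 624), 0]) cube([43, 48, 650]);
translate([461, 945, 0]) mirror([1, 0, 0]) rotate([0, atan2(182, 624), 0]) cube([43, 48, 650]);


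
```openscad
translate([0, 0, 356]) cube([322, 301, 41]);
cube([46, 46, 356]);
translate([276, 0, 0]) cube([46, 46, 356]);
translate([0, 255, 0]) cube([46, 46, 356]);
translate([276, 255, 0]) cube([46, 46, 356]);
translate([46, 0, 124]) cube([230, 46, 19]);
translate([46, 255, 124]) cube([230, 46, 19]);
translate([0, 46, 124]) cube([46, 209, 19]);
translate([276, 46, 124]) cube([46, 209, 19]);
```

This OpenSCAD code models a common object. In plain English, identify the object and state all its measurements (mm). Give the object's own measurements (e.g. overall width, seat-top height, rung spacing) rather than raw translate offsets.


A four-legged stool. The seat is a 322×301×41 mm slab whose top surface is at z = 397 mm; four square legs, each 46×46 mm in cross-section, run from the floor (z = 0) to the underside of the seat, each flush with a corner of the seat. Four stretchers, 46 mm wide and 19 mm tall, connect adjacent legs with their undersides at z = 124 mm, each running between the inner faces of the legs it joins and aligned with the legs' outer faces on the other axis.


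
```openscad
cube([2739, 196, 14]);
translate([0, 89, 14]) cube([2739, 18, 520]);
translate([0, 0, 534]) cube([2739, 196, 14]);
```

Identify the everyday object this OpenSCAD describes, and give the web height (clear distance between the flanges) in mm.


An I-beam. The web height is 520 mm.

Two wide flanges with a thin centred web — an I-beam. Overall 548 mm minus two 14 mm flanges gives a web of 548 − 2·14 = 520 mm.


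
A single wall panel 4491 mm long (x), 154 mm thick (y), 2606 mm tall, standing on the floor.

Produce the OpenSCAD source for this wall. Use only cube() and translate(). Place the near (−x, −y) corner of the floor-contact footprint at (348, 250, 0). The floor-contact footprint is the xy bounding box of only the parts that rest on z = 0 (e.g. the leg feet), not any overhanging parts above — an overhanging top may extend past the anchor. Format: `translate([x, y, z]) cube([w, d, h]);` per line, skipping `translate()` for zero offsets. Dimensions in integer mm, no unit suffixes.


translate([348, 250, 0]) cube([4491, 154, 2606]);


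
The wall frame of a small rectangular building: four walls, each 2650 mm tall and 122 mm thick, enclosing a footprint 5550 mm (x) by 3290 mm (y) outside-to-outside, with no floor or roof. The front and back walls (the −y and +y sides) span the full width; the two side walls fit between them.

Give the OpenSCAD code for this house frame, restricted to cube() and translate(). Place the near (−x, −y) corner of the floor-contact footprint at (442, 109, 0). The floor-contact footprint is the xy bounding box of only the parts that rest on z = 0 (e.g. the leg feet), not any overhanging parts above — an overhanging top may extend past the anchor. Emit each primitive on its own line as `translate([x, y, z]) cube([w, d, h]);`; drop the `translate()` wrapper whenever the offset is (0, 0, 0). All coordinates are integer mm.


translate([442, 109, 0]) cube([5550, 122, 2650]);
translate([442, 3277, 0]) cube([5550, 122, 2650]);
translate([442, 231, 0]) cube([122, 3046, 2650]);
translate([5870, 231, 0]) cube([122, 3046, 2650]);


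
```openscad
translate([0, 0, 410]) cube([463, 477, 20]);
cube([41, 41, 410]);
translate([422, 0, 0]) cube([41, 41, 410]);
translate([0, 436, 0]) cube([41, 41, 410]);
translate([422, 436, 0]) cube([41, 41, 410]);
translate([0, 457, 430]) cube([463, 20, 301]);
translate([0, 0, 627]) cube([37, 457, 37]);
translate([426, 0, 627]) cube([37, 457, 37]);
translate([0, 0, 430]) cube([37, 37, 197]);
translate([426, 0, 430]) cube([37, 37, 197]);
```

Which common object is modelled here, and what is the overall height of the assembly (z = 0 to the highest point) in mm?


A chair. The overall height is 731 mm.

A slab on four corner posts with a tall panel at the back — a chair. The seat slab sits at z = 410 with thickness 20, and the 301 mm backrest starts at the seat top, so the overall height is 410 + 20 + 301 = 731 mm.


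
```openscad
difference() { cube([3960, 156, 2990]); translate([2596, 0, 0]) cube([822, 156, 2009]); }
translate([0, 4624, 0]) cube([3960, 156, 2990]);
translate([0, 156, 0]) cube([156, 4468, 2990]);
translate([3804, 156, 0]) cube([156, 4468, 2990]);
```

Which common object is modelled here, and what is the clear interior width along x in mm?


A single room. The interior width is 3648 mm.

Four walls enclosing a rectangle with a door in the front wall — a room. Outside width 3960 minus two 156 mm walls gives 3648 mm.


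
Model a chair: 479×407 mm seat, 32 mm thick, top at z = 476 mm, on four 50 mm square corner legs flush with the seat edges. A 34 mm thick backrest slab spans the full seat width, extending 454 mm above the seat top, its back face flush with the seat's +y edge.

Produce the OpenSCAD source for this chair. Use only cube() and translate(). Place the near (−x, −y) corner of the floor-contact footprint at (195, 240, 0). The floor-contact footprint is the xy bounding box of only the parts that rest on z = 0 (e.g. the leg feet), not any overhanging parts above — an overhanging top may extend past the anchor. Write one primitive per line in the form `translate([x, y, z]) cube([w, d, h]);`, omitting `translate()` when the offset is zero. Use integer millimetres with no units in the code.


translate([195, 240, 444]) cube([479, 407, 32]);
translate([195, 240, 0]) cube([50, 50, 444]);
translate([624, 240, 0]) cube([50, 50, 444]);
translate([195, 597, 0]) cube([50, 50, 444]);
translate([624, 597, 0]) cube([50, 50, 444]);
translate([195, 613, 476]) cube([479, 34, 454]);


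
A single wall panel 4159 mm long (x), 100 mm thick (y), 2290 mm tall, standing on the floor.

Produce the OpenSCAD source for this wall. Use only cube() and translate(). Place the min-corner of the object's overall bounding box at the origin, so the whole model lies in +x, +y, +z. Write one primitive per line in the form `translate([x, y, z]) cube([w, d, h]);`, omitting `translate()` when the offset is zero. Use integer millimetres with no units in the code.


cube([4159, 100, 2290]);


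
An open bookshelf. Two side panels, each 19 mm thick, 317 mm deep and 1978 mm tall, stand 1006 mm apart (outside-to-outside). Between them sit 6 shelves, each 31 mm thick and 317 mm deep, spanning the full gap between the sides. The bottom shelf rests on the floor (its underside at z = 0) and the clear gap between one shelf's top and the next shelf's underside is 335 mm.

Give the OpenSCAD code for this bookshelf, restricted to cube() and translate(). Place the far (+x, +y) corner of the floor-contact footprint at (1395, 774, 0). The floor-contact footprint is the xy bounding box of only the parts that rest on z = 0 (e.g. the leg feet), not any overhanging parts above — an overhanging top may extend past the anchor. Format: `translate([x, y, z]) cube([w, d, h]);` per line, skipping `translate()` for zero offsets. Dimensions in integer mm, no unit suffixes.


translate([389, 457, 0]) cube([19, 317, 1978]);
translate([1376, 457, 0]) cube([19, 317, 1978]);
translate([408, 457, 0]) cube([968, 317, 31]);
translate([408, 457, 366]) cube([968, 317, 31]);
translate([408, 457, 732]) cube([968, 317, 31]);
translate([408, 457, 1098]) cube([968, 317, 31]);
translate([408, 457, 1464]) cube([968, 317, 31]);
translate([408, 457, 1830]) cube([968, 317, 31]);


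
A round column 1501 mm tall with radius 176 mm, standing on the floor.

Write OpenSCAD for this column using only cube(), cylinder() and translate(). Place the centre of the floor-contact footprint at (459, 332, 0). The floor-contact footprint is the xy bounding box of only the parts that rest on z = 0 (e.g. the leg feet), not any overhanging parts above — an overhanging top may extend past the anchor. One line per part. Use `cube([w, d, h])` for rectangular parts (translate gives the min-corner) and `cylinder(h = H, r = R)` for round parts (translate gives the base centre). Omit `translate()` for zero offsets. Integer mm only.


translate([459, 332, 0]) cylinder(h = 1501, r = 176);


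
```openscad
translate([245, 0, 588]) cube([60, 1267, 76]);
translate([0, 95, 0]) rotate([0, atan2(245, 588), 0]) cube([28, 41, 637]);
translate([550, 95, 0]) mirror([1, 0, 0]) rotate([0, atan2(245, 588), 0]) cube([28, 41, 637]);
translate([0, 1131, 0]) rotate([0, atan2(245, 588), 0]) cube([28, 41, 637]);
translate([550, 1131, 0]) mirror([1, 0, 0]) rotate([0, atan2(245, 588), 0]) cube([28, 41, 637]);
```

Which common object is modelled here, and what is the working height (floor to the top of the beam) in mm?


A sawhorse. The overall height is 664 mm.

A beam across two mirrored pairs of raked legs — a sawhorse. The beam's underside is at z = 588 (matching the legs' vertical rise in atan2(245, 588)) and the beam is 76 mm tall, so its top is at 588 + 76 = 664 mm. The raked legs top out at the beam's underside, so that is the highest point.


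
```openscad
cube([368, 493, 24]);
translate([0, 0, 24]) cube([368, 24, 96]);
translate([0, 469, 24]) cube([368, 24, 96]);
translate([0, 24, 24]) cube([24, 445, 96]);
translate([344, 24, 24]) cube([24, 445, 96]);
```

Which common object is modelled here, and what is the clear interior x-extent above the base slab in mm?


An open box. The internal width is 320 mm.

A 368×493 base slab with four walls standing on it — an open box. The base is 368 mm wide and the walls are 24 mm thick, so the internal width is 368 − 2 × 24 = 320 mm.


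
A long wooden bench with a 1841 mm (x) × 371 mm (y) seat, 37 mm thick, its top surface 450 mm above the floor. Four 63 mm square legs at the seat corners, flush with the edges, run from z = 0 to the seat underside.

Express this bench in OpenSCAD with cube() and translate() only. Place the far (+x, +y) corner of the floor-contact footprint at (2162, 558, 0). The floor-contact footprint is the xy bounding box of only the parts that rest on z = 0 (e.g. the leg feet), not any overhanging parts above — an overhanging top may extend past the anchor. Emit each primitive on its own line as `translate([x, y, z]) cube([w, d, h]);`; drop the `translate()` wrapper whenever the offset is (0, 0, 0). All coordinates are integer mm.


translate([321, 187, 413]) cube([1841, 371, 37]);
translate([321, 187, 0]) cube([63, 63, 413]);
translate([321, 495, 0]) cube([63, 63, 413]);
translate([2099, 187, 0]) cube([63, 63, 413]);
translate([2099, 495, 0]) cube([63, 63, 413]);


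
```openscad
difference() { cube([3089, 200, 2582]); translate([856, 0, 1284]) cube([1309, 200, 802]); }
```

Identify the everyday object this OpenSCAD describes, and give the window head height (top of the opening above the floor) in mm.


A wall with a window opening. The window head height is 2086 mm.

A wall with a rectangular opening subtracted — a window. Sill at z = 1284, opening 802 mm tall, so the head is at 1284 + 802 = 2086 mm.


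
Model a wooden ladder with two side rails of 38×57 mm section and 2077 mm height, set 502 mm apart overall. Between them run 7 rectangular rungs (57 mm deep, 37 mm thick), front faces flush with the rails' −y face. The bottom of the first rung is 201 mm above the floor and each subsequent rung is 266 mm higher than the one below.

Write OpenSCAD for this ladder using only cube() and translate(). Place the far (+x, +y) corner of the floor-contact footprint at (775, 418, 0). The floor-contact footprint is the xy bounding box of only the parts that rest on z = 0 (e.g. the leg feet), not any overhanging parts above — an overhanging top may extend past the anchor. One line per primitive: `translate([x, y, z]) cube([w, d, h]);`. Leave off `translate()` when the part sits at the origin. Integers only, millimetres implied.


// rung span = 502 - 2*38 = 426
// rung[k] z = 201 + k*266
translate([273, 361, 0]) cube([38, 57, 2077]);
translate([737, 361, 0]) cube([38, 57, 2077]);
translate([311, 361, 201]) cube([426, 57, 37]);
translate([311, 361, 467]) cube([426, 57, 37]);
translate([311, 361, 733]) cube([426, 57, 37]);
translate([311, 361, 999]) cube([426, 57, 37]);
translate([311, 361, 1265]) cube([426, 57, 37]);
translate([311, 361, 1531]) cube([426, 57, 37]);
translate([311, 361, 1797]) cube([426, 57, 37]);


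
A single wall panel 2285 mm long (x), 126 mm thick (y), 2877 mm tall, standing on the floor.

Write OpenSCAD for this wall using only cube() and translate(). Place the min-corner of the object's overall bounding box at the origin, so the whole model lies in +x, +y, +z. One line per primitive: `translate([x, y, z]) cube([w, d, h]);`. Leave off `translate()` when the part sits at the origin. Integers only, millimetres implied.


cube([2285, 126, 2877]);


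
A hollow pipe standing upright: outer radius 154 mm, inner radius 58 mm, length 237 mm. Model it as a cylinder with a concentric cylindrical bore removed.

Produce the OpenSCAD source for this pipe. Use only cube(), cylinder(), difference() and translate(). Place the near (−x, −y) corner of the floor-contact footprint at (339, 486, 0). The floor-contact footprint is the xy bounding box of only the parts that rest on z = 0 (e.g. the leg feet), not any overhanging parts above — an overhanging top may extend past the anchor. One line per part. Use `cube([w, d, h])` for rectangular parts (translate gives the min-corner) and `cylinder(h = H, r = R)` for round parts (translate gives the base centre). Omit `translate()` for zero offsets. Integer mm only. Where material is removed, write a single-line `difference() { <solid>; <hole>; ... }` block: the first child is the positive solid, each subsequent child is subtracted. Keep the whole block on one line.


difference() { translate([493, 640, 0]) cylinder(h = 237, r = 154); translate([493, 640, 0]) cylinder(h = 237, r = 58); }


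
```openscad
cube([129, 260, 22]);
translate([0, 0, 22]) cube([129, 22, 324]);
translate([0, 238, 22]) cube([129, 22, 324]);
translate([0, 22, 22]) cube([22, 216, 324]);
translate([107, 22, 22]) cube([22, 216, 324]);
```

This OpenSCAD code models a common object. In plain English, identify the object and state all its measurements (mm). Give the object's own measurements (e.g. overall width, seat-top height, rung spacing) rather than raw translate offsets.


An open-topped rectangular box: outside dimensions 129×260×346 mm, with a uniform wall and base thickness of 22 mm. The base is a full 129×260 slab on the floor; four walls sit on top of the base. The front and back walls (the −y and +y sides) span the full width; the two side walls fit between them.


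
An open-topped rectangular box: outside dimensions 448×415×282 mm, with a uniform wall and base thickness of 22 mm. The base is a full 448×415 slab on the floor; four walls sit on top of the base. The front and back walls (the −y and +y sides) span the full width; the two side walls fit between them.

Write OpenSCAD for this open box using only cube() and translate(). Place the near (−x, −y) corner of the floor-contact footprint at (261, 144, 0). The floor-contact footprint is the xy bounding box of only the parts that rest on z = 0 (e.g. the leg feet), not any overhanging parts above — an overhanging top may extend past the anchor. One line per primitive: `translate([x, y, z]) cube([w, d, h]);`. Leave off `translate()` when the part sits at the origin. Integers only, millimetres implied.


translate([261, 144, 0]) cube([448, 415, 22]);
translate([261, 144, 22]) cube([448, 22, 260]);
translate([261, 537, 22]) cube([448, 22, 260]);
translate([261, 166, 22]) cube([22, 371, 260]);
translate([687, 166, 22]) cube([22, 371, 260]);


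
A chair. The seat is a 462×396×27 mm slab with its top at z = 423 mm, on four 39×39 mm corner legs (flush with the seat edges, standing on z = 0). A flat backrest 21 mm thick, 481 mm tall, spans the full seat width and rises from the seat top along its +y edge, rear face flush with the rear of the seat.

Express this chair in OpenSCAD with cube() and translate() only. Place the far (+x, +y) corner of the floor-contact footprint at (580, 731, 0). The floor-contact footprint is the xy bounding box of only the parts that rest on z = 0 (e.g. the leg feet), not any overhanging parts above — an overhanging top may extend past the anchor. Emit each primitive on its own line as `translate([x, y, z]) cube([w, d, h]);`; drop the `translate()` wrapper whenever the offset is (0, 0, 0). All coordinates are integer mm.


translate([118, 335, 396]) cube([462, 396, 27]);
translate([118, 335, 0]) cube([39, 39, 396]);
translate([541, 335, 0]) cube([39, 39, 396]);
translate([118, 692, 0]) cube([39, 39, 396]);
translate([541, 692, 0]) cube([39, 39, 396]);
translate([118, 710, 423]) cube([462, 21, 481]);


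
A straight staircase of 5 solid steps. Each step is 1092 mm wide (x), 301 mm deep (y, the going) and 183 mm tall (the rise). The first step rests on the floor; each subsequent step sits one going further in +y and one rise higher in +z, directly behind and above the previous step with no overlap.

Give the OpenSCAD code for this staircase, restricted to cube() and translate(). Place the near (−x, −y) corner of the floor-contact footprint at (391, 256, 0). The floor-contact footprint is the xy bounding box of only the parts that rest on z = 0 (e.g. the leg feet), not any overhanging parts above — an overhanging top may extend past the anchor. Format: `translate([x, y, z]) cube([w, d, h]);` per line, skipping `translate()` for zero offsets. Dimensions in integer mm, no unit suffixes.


translate([391, 256, 0]) cube([1092, 301, 183]);
translate([391, 557, 183]) cube([1092, 301, 183]);
translate([391, 858, 366]) cube([1092, 301, 183]);
translate([391, 1159, 549]) cube([1092, 301, 183]);
translate([391, 1460, 732]) cube([1092, 301, 183]);


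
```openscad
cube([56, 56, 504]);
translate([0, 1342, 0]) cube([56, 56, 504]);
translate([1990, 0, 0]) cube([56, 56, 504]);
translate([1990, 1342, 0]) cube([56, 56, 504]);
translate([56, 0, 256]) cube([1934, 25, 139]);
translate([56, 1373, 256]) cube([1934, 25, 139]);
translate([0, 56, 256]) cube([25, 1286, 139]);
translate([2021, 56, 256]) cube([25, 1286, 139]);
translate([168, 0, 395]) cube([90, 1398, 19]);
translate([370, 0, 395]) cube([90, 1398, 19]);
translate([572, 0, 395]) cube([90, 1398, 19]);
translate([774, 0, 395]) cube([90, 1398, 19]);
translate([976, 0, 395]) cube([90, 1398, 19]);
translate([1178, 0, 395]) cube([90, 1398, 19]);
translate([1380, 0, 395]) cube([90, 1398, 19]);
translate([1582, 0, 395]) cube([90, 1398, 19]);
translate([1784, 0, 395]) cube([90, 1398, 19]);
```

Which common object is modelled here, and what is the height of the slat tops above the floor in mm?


A bed frame. The slat-top height is 414 mm.

Four posts, four rails, and a row of slats — a bed frame. Slats sit on the rails at z = 256 + 139 = 395; with slat thickness 19, the top is 414 mm.


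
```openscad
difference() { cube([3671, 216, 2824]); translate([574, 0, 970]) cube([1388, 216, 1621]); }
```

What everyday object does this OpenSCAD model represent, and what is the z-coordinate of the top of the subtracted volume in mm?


A wall with a window opening. The window head height is 2591 mm.

A wall with a rectangular opening subtracted — a window. Sill at z = 970, opening 1621 mm tall, so the head is at 970 + 1621 = 2591 mm.


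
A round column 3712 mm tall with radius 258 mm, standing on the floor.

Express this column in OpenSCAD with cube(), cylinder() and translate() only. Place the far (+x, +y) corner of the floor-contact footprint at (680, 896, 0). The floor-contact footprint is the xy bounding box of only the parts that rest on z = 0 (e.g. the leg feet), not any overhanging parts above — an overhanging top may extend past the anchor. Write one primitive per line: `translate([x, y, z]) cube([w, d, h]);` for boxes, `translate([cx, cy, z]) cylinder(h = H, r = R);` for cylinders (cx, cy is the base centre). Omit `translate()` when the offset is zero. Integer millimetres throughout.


translate([422, 638, 0]) cylinder(h = 3712, r = 258);


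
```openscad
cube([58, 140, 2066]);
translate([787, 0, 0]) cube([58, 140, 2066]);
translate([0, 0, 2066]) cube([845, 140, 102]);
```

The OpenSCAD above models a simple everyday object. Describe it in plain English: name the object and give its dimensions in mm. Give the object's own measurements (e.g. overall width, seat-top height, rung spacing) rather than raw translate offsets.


A door frame. The clear opening is 729 mm wide and 2066 mm high. Two 58 mm wide jambs, 140 mm deep, stand either side of the opening from the floor to the top of the opening. A 102 mm thick head sits across the top of both jambs, spanning the full outside width of the frame.


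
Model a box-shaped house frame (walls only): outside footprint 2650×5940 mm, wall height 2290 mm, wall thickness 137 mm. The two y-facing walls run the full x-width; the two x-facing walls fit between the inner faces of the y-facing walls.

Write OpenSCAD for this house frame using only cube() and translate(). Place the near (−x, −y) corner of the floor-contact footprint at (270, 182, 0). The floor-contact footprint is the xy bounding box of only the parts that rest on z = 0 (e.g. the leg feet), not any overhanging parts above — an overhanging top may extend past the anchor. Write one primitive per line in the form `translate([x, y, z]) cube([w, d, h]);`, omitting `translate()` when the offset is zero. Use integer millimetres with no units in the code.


translate([270, 182, 0]) cube([2650, 137, 2290]);
translate([270, 5985, 0]) cube([2650, 137, 2290]);
translate([270, 319, 0]) cube([137, 5666, 2290]);
translate([2783, 319, 0]) cube([137, 5666, 2290]);


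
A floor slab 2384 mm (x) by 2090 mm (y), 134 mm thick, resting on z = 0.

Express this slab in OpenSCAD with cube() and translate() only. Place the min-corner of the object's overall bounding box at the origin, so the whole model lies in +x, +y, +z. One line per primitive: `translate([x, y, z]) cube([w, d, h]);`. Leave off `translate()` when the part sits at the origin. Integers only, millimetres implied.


cube([2384, 2090, 134]);


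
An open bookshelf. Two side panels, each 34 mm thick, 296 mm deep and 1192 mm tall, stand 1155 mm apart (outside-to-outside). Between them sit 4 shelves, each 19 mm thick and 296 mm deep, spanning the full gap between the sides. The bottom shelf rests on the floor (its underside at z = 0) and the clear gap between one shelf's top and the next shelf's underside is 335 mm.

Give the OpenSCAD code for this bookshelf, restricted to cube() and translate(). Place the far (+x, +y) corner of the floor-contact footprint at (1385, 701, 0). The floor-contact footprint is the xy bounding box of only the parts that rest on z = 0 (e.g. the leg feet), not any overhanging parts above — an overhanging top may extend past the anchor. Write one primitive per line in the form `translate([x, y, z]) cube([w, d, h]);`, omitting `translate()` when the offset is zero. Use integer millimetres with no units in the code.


translate([230, 405, 0]) cube([34, 296, 1192]);
translate([1351, 405, 0]) cube([34, 296, 1192]);
translate([264, 405, 0]) cube([1087, 296, 19]);
translate([264, 405, 354]) cube([1087, 296, 19]);
translate([264, 405, 708]) cube([1087, 296, 19]);
translate([264, 405, 1062]) cube([1087, 296, 19]);


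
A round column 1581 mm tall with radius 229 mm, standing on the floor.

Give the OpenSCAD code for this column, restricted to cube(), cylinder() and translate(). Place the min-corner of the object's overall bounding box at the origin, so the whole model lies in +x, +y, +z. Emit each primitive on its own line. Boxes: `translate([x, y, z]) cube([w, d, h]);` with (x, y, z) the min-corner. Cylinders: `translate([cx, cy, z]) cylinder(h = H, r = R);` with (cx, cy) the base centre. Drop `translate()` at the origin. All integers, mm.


translate([229, 229, 0]) cylinder(h = 1581, r = 229);


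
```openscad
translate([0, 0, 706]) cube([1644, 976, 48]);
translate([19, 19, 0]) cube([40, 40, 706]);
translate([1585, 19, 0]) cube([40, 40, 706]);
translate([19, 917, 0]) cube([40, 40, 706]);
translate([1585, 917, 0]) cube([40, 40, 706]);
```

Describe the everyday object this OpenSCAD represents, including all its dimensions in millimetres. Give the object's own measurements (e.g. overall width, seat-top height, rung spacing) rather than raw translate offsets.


A table: top 1644 mm (x) × 976 mm (y), 48 mm thick, upper face at z = 754 mm, on four 40×40 mm square legs, each inset 19 mm from the nearest pair of top edges from z = 0 to the bottom of the top.


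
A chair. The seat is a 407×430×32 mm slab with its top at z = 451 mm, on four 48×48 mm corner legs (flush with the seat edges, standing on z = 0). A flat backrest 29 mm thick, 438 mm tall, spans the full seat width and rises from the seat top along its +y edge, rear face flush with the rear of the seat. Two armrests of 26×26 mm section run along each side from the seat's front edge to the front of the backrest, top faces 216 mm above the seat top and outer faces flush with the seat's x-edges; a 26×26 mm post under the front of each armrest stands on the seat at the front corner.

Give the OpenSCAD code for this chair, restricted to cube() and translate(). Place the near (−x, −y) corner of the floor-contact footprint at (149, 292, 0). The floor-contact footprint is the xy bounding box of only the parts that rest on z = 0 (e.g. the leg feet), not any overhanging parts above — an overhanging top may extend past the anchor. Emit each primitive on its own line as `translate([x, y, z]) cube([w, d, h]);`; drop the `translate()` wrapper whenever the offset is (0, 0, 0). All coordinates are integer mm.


// leg_h = 451 - 32 = 419
// arm post h = 216 - 26 = 190
translate([149, 292, 419]) cube([407, 430, 32]);
translate([149, 292, 0]) cube([48, 48, 419]);
translate([508, 292, 0]) cube([48, 48, 419]);
translate([149, 674, 0]) cube([48, 48, 419]);
translate([508, 674, 0]) cube([48, 48, 419]);
translate([149, 693, 451]) cube([407, 29, 438]);
translate([149, 292, 641]) cube([26, 401, 26]);
translate([530, 292, 641]) cube([26, 401, 26]);
translate([149, 292, 451]) cube([26, 26, 190]);
translate([530, 292, 451]) cube([26, 26, 190]);


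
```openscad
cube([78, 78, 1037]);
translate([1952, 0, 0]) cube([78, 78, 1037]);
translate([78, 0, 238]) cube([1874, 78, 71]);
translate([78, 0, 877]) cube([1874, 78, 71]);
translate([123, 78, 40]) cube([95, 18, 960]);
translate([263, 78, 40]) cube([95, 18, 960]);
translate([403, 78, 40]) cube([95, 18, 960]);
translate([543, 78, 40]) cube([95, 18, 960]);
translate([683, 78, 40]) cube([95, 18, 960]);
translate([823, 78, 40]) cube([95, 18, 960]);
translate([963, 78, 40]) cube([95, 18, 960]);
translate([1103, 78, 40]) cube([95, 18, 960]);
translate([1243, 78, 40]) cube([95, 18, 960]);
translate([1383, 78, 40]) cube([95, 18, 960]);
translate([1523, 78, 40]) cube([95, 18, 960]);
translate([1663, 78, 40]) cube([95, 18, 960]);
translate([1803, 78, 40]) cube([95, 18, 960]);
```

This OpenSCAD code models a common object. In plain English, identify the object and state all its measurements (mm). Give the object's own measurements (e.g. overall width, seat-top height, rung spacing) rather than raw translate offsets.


A fence section. Two 78×78 mm posts, 1037 mm tall, stand on the floor with a clear span of 1874 mm between their inner faces. Two horizontal rails of 78×71 mm section span the gap between the posts with their undersides at z = 238 mm and z = 877 mm, flush with the posts' −y face. 13 pickets, each 95 mm wide, 18 mm thick and 960 mm tall, are fixed to the +y face of the rails with their bottoms at z = 40 mm, spaced across the span with a 45 mm gap after the −x post and between neighbouring pickets, with 54 mm left before the +x post.


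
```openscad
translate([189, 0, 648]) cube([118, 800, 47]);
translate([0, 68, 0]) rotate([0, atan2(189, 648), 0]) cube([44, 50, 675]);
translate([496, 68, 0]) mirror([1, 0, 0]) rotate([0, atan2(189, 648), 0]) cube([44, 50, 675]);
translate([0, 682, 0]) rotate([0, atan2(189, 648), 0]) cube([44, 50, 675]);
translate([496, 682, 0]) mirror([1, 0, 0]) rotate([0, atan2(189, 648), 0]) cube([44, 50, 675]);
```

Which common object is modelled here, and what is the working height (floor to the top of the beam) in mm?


A sawhorse. The overall height is 695 mm.

A beam across two mirrored pairs of raked legs — a sawhorse. The beam's underside is at z = 648 (matching the legs' vertical rise in atan2(189, 648)) and the beam is 47 mm tall, so its top is at 648 + 47 = 695 mm. The raked legs top out at the beam's underside, so that is the highest point.


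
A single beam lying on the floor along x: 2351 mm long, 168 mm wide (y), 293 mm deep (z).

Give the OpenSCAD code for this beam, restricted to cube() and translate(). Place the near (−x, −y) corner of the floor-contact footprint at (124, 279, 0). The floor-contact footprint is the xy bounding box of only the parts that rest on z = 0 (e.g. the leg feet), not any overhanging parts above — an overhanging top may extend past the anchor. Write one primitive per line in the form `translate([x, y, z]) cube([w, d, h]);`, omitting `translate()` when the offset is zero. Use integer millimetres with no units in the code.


translate([124, 279, 0]) cube([2351, 168, 293]);


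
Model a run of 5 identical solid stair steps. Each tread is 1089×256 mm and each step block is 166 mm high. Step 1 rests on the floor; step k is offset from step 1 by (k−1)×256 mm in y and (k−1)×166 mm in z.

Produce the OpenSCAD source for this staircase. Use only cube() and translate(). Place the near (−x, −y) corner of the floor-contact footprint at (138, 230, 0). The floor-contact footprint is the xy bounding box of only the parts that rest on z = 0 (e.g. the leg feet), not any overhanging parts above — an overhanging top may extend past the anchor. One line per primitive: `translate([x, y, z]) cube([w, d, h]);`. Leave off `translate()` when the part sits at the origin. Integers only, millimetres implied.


translate([138, 230, 0]) cube([1089, 256, 166]);
translate([138, 486, 166]) cube([1089, 256, 166]);
translate([138, 742, 332]) cube([1089, 256, 166]);
translate([138, 998, 498]) cube([1089, 256, 166]);
translate([138, 1254, 664]) cube([1089, 256, 166]);


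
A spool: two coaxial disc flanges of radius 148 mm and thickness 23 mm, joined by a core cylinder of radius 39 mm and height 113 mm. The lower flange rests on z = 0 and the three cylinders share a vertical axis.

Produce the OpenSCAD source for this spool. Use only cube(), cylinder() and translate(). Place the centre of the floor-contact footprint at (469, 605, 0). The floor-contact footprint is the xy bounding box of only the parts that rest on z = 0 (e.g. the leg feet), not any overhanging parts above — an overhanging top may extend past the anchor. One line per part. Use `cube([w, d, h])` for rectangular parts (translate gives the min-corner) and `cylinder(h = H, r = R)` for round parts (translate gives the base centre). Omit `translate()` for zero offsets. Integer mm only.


translate([469, 605, 0]) cylinder(h = 23, r = 148);
translate([469, 605, 23]) cylinder(h = 113, r = 39);
translate([469, 605, 136]) cylinder(h = 23, r = 148);


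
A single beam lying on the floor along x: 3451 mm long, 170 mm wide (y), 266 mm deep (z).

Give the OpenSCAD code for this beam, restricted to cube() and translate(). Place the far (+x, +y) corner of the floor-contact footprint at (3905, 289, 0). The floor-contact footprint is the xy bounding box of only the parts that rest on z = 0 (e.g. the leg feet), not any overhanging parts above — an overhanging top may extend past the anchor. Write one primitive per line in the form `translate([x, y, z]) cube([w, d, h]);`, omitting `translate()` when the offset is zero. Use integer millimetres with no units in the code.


translate([454, 119, 0]) cube([3451, 170, 266]);


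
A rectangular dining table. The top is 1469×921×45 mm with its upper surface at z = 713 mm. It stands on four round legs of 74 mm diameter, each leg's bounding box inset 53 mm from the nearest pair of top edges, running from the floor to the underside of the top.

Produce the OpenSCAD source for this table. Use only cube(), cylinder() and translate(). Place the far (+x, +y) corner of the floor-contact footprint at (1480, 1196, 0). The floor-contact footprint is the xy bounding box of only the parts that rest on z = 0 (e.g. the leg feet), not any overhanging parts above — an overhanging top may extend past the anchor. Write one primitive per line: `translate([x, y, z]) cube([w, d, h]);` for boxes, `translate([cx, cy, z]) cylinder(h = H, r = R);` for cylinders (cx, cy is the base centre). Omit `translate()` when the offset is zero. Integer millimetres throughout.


translate([64, 328, 668]) cube([1469, 921, 45]);
translate([154, 418, 0]) cylinder(h = 668, r = 37);
translate([1443, 418, 0]) cylinder(h = 668, r = 37);
translate([154, 1159, 0]) cylinder(h = 668, r = 37);
translate([1443, 1159, 0]) cylinder(h = 668, r = 37);


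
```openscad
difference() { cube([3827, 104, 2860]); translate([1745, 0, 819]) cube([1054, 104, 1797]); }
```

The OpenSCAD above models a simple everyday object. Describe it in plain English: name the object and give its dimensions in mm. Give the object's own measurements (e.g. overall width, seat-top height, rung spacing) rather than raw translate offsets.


A wall 3827 mm long (x), 104 mm thick (y), 2860 mm tall, with a rectangular window opening cut through it. The opening is 1054 mm wide and 1797 mm tall; its sill is at z = 819 mm and its near (−x) edge is 1745 mm from the wall's −x end. The opening passes through the full wall thickness.


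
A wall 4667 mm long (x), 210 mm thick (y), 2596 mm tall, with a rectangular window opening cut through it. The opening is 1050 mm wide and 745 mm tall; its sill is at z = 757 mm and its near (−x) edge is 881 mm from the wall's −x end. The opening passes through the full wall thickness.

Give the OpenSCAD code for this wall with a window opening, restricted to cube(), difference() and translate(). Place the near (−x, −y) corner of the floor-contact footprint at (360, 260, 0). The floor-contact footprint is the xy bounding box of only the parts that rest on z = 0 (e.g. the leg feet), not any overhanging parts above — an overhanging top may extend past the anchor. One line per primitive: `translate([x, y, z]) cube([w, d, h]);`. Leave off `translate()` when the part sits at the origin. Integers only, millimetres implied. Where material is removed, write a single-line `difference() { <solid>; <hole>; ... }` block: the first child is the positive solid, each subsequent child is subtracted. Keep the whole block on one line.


difference() { translate([360, 260, 0]) cube([4667, 210, 2596]); translate([1241, 260, 757]) cube([1050, 210, 745]); }
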